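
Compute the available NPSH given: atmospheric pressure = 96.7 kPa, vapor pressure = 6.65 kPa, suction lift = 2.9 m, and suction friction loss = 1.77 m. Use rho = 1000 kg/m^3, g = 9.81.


NPSHa = p_atm/(rho*g) - z_s - hf_s - p_vap/(rho*g).
p_atm/(rho*g) = 96.7*1000 / (1000*9.81) = 9.857 m.
p_vap/(rho*g) = 6.65*1000 / (1000*9.81) = 0.678 m.
NPSHa = 9.857 - 2.9 - 1.77 - 0.678
      = 4.51 m.

4.51


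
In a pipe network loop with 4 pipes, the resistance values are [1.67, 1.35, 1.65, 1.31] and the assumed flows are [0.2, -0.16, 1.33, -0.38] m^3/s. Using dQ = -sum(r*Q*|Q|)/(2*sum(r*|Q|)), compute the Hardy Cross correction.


Numerator terms (r*Q*|Q|): 1.67*0.2*|0.2| = 0.0668; 1.35*-0.16*|-0.16| = -0.0346; 1.65*1.33*|1.33| = 2.9187; 1.31*-0.38*|-0.38| = -0.1892.
Sum of numerator = 2.7618.
Denominator terms (r*|Q|): 1.67*|0.2| = 0.334; 1.35*|-0.16| = 0.216; 1.65*|1.33| = 2.1945; 1.31*|-0.38| = 0.4978.
2 * sum of denominator = 2 * 3.2423 = 6.4846.
dQ = -2.7618 / 6.4846 = -0.4259 m^3/s.

-0.4259


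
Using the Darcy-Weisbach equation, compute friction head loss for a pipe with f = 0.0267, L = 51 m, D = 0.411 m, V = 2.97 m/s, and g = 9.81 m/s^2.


Darcy-Weisbach equation: h_f = f * (L/D) * V^2/(2g).
f * L/D = 0.0267 * 51/0.411 = 3.3131.
V^2/(2g) = 2.97^2 / (2*9.81) = 8.8209 / 19.62 = 0.4496 m.
h_f = 3.3131 * 0.4496 = 1.49 m.

1.49


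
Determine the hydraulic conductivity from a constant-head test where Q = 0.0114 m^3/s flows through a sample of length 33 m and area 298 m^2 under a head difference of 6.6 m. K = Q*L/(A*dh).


From K = Q*L / (A*dh):
Numerator: Q*L = 0.0114 * 33 = 0.3762.
Denominator: A*dh = 298 * 6.6 = 1966.8.
K = 0.3762 / 1966.8 = 0.000191 m/s.

0.000191


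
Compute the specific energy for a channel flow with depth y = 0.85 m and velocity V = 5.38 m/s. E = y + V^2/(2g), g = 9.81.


Specific energy E = y + V^2/(2g).
Velocity head = V^2/(2g) = 5.38^2 / (2*9.81) = 28.9444 / 19.62 = 1.4752 m.
E = 0.85 + 1.4752 = 2.3252 m.

2.3252


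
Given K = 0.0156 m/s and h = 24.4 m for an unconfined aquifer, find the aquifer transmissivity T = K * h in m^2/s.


Transmissivity is defined as T = K * h.
T = 0.0156 * 24.4
  = 0.3806 m^2/s.

0.3806


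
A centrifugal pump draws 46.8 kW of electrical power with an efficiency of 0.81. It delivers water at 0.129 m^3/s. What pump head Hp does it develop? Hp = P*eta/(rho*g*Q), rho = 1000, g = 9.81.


Pump head formula: Hp = P * eta / (rho * g * Q).
Numerator: P * eta = 46.8 * 1000 * 0.81 = 37908.0 W.
Denominator: rho * g * Q = 1000 * 9.81 * 0.129 = 1265.49.
Hp = 37908.0 / 1265.49 = 29.96 m.

29.96


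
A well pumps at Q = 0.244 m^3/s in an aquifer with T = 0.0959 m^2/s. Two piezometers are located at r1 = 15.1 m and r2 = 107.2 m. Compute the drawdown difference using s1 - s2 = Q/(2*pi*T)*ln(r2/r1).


Thiem equation: s1 - s2 = Q/(2*pi*T) * ln(r2/r1).
ln(r2/r1) = ln(107.2/15.1) = 1.96.
Q/(2*pi*T) = 0.244 / (2*pi*0.0959) = 0.244 / 0.6026 = 0.4049.
s1 - s2 = 0.4049 * 1.96 = 0.7937 m.

0.7937


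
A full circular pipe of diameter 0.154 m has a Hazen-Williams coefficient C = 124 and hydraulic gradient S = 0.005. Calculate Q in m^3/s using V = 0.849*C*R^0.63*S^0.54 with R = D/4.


For a full circular pipe, R = D/4 = 0.154/4 = 0.0385 m.
V = 0.849 * 124 * 0.0385^0.63 * 0.005^0.54
  = 0.849 * 124 * 0.128481 * 0.057206
  = 0.7738 m/s.
Pipe area A = pi*D^2/4 = pi*0.154^2/4 = 0.0186 m^2.
Q = A * V = 0.0186 * 0.7738 = 0.0144 m^3/s.

0.0144


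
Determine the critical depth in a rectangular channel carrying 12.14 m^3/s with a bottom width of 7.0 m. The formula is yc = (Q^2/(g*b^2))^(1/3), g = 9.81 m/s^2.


Using yc = (Q^2 / (g * b^2))^(1/3):
Q^2 = 12.14^2 = 147.38.
g * b^2 = 9.81 * 7.0^2 = 9.81 * 49.0 = 480.69.
Q^2 / (g*b^2) = 147.38 / 480.69 = 0.3066.
yc = 0.3066^(1/3) = 0.6743 m.

0.6743


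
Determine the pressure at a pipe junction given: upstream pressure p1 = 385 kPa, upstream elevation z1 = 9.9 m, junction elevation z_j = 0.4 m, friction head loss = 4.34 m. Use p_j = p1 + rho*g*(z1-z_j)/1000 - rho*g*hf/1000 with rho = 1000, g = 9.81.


Junction pressure: p_j = p1 + rho*g*(z1 - z_j)/1000 - rho*g*hf/1000.
Elevation term = 1000*9.81*(9.9 - 0.4)/1000 = 93.195 kPa.
Friction term = 1000*9.81*4.34/1000 = 42.575 kPa.
p_j = 385 + 93.195 - 42.575 = 435.62 kPa.

435.62


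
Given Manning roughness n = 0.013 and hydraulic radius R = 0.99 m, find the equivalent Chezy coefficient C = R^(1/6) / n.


The Chezy coefficient relates to Manning's n through C = R^(1/6) / n.
R^(1/6) = 0.99^(1/6) = 0.998326.
C = 0.998326 / 0.013 = 76.79 m^(1/2)/s.

76.79


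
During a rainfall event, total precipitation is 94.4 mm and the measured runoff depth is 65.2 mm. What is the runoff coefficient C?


The runoff coefficient C = runoff depth / rainfall depth.
C = 65.2 / 94.4
  = 0.6907.

0.6907


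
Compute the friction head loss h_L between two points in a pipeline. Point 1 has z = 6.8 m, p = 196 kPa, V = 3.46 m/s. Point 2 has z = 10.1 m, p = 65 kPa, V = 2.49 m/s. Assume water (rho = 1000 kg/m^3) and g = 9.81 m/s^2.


Total head at each section: H = z + p/(rho*g) + V^2/(2g).
H1 = 6.8 + 196*1000/(1000*9.81) + 3.46^2/(2*9.81)
   = 6.8 + 19.98 + 0.6102
   = 27.39 m.
H2 = 10.1 + 65*1000/(1000*9.81) + 2.49^2/(2*9.81)
   = 10.1 + 6.626 + 0.316
   = 17.042 m.
h_L = H1 - H2 = 27.39 - 17.042 = 10.348 m.

10.348


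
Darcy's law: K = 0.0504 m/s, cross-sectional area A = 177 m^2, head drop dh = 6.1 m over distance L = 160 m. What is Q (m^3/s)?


Darcy's law: Q = K * A * i, where i = dh/L.
Hydraulic gradient i = 6.1 / 160 = 0.038125.
Q = 0.0504 * 177 * 0.038125
  = 0.3401 m^3/s.

0.3401


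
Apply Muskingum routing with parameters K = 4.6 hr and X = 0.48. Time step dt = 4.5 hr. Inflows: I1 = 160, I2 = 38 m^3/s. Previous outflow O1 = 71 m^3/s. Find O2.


Muskingum coefficients:
denom = 2*K*(1-X) + dt = 2*4.6*(1-0.48) + 4.5 = 9.284.
C0 = (dt - 2*K*X)/denom = (4.5 - 2*4.6*0.48)/9.284 = 0.009.
C1 = (dt + 2*K*X)/denom = (4.5 + 2*4.6*0.48)/9.284 = 0.9604.
C2 = (2*K*(1-X) - dt)/denom = 0.0306.
O2 = C0*I2 + C1*I1 + C2*O1
   = 0.009*38 + 0.9604*160 + 0.0306*71
   = 156.17 m^3/s.

156.17


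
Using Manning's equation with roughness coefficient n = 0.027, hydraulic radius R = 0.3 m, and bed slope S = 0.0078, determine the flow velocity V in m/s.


Manning's equation gives V = (1/n) * R^(2/3) * S^(1/2).
First, compute R^(2/3) = 0.3^(2/3) = 0.4481.
Next, S^(1/2) = 0.0078^(1/2) = 0.088318.
Then 1/n = 1/0.027 = 37.04.
V = 37.04 * 0.4481 * 0.088318 = 1.4659 m/s.

1.4659


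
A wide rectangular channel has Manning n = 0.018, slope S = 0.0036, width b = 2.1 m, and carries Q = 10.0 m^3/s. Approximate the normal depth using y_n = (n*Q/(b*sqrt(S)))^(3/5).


We use the wide-channel approximation y_n = (n*Q/(b*sqrt(S)))^(3/5).
sqrt(S) = sqrt(0.0036) = 0.06.
Numerator: n*Q = 0.018 * 10.0 = 0.18.
Denominator: b*sqrt(S) = 2.1 * 0.06 = 0.126.
arg = 1.4286.
y_n = 1.4286^(3/5) = 1.2386 m.

1.2386


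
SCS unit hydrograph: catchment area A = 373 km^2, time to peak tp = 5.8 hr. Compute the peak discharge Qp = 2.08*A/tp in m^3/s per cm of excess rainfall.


SCS formula: Qp = 2.08 * A / tp.
Qp = 2.08 * 373 / 5.8
   = 775.84 / 5.8
   = 133.77 m^3/s per cm.

133.77


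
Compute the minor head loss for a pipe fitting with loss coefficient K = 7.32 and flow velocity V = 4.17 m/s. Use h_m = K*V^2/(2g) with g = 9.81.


Minor loss formula: h_m = K * V^2/(2g).
V^2 = 4.17^2 = 17.3889.
V^2/(2g) = 17.3889 / 19.62 = 0.8863 m.
h_m = 7.32 * 0.8863 = 6.4876 m.

6.4876


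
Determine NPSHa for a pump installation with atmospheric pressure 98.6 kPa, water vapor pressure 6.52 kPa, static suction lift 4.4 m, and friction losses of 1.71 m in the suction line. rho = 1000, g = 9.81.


NPSHa = p_atm/(rho*g) - z_s - hf_s - p_vap/(rho*g).
p_atm/(rho*g) = 98.6*1000 / (1000*9.81) = 10.051 m.
p_vap/(rho*g) = 6.52*1000 / (1000*9.81) = 0.665 m.
NPSHa = 10.051 - 4.4 - 1.71 - 0.665
      = 3.28 m.

3.28


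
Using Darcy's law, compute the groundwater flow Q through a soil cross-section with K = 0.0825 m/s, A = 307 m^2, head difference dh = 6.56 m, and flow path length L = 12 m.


Darcy's law: Q = K * A * i, where i = dh/L.
Hydraulic gradient i = 6.56 / 12 = 0.546667.
Q = 0.0825 * 307 * 0.546667
  = 13.8457 m^3/s.

13.8457


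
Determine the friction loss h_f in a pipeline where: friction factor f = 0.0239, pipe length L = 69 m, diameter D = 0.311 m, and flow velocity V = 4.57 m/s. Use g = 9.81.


Darcy-Weisbach equation: h_f = f * (L/D) * V^2/(2g).
f * L/D = 0.0239 * 69/0.311 = 5.3026.
V^2/(2g) = 4.57^2 / (2*9.81) = 20.8849 / 19.62 = 1.0645 m.
h_f = 5.3026 * 1.0645 = 5.644 m.

5.644


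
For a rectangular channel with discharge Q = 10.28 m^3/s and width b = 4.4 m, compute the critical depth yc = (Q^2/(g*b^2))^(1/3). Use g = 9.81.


Using yc = (Q^2 / (g * b^2))^(1/3):
Q^2 = 10.28^2 = 105.68.
g * b^2 = 9.81 * 4.4^2 = 9.81 * 19.36 = 189.92.
Q^2 / (g*b^2) = 105.68 / 189.92 = 0.5564.
yc = 0.5564^(1/3) = 0.8225 m.

0.8225


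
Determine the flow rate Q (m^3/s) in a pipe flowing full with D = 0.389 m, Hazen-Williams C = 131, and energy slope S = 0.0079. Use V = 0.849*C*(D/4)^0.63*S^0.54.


For a full circular pipe, R = D/4 = 0.389/4 = 0.0973 m.
V = 0.849 * 131 * 0.0973^0.63 * 0.0079^0.54
  = 0.849 * 131 * 0.230341 * 0.073235
  = 1.8762 m/s.
Pipe area A = pi*D^2/4 = pi*0.389^2/4 = 0.1188 m^2.
Q = A * V = 0.1188 * 1.8762 = 0.223 m^3/s.

0.223


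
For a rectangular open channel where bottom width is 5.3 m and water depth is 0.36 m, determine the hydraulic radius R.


For a rectangular section:
Flow area A = b * y = 5.3 * 0.36 = 1.91 m^2.
Wetted perimeter P = b + 2y = 5.3 + 2*0.36 = 6.02 m.
Hydraulic radius R = A/P = 1.91 / 6.02 = 0.3169 m.

0.3169


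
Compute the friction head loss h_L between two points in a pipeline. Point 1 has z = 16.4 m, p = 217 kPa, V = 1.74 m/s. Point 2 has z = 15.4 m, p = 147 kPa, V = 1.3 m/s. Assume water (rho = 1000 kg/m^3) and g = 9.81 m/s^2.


Total head at each section: H = z + p/(rho*g) + V^2/(2g).
H1 = 16.4 + 217*1000/(1000*9.81) + 1.74^2/(2*9.81)
   = 16.4 + 22.12 + 0.1543
   = 38.675 m.
H2 = 15.4 + 147*1000/(1000*9.81) + 1.3^2/(2*9.81)
   = 15.4 + 14.985 + 0.0861
   = 30.471 m.
h_L = H1 - H2 = 38.675 - 30.471 = 8.204 m.

8.204


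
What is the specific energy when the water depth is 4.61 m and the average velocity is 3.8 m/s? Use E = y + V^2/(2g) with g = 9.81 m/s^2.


Specific energy E = y + V^2/(2g).
Velocity head = V^2/(2g) = 3.8^2 / (2*9.81) = 14.44 / 19.62 = 0.736 m.
E = 4.61 + 0.736 = 5.346 m.

5.346


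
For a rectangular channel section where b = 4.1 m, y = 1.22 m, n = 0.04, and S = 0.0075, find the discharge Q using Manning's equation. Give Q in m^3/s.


For a rectangular channel, the cross-sectional area A = b * y = 4.1 * 1.22 = 5.0 m^2.
The wetted perimeter P = b + 2y = 4.1 + 2*1.22 = 6.54 m.
Hydraulic radius R = A/P = 5.0/6.54 = 0.7648 m.
Velocity V = (1/n)*R^(2/3)*S^(1/2) = (1/0.04)*0.7648^(2/3)*0.0075^(1/2) = 1.8107 m/s.
Discharge Q = A * V = 5.0 * 1.8107 = 9.057 m^3/s.

9.057


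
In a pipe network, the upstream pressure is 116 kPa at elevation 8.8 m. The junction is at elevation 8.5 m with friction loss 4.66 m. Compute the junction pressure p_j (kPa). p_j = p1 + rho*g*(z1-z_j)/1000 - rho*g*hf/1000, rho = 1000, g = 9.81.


Junction pressure: p_j = p1 + rho*g*(z1 - z_j)/1000 - rho*g*hf/1000.
Elevation term = 1000*9.81*(8.8 - 8.5)/1000 = 2.943 kPa.
Friction term = 1000*9.81*4.66/1000 = 45.715 kPa.
p_j = 116 + 2.943 - 45.715 = 73.23 kPa.

73.23


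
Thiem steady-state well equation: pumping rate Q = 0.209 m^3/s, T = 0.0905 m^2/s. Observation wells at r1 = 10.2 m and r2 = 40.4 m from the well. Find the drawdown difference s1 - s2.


Thiem equation: s1 - s2 = Q/(2*pi*T) * ln(r2/r1).
ln(r2/r1) = ln(40.4/10.2) = 1.3764.
Q/(2*pi*T) = 0.209 / (2*pi*0.0905) = 0.209 / 0.5686 = 0.3676.
s1 - s2 = 0.3676 * 1.3764 = 0.5059 m.

0.5059


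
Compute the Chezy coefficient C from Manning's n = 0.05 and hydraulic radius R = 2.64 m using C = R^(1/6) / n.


The Chezy coefficient relates to Manning's n through C = R^(1/6) / n.
R^(1/6) = 2.64^(1/6) = 1.175621.
C = 1.175621 / 0.05 = 23.51 m^(1/2)/s.

23.51


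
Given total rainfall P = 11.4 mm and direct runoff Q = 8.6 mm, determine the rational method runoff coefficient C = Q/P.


The runoff coefficient C = runoff depth / rainfall depth.
C = 8.6 / 11.4
  = 0.7544.

0.7544


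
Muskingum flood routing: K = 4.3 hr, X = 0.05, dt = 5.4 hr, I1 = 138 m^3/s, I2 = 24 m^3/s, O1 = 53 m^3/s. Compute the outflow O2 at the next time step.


Muskingum coefficients:
denom = 2*K*(1-X) + dt = 2*4.3*(1-0.05) + 5.4 = 13.57.
C0 = (dt - 2*K*X)/denom = (5.4 - 2*4.3*0.05)/13.57 = 0.3662.
C1 = (dt + 2*K*X)/denom = (5.4 + 2*4.3*0.05)/13.57 = 0.4296.
C2 = (2*K*(1-X) - dt)/denom = 0.2041.
O2 = C0*I2 + C1*I1 + C2*O1
   = 0.3662*24 + 0.4296*138 + 0.2041*53
   = 78.9 m^3/s.

78.9


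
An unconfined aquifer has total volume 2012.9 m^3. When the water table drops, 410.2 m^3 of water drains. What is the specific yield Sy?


Specific yield Sy = Volume drained / Total volume.
Sy = 410.2 / 2012.9
   = 0.2038.

0.2038


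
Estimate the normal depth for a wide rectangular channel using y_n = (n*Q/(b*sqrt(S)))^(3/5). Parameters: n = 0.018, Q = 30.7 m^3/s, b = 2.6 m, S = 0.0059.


We use the wide-channel approximation y_n = (n*Q/(b*sqrt(S)))^(3/5).
sqrt(S) = sqrt(0.0059) = 0.076811.
Numerator: n*Q = 0.018 * 30.7 = 0.5526.
Denominator: b*sqrt(S) = 2.6 * 0.076811 = 0.199709.
arg = 2.767.
y_n = 2.767^(3/5) = 1.8416 m.

1.8416


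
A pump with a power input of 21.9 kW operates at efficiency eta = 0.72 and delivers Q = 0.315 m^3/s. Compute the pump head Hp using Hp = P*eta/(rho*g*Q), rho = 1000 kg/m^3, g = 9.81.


Pump head formula: Hp = P * eta / (rho * g * Q).
Numerator: P * eta = 21.9 * 1000 * 0.72 = 15768.0 W.
Denominator: rho * g * Q = 1000 * 9.81 * 0.315 = 3090.15.
Hp = 15768.0 / 3090.15 = 5.1 m.

5.1


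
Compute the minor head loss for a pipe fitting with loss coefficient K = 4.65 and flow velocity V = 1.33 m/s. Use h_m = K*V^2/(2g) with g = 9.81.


Minor loss formula: h_m = K * V^2/(2g).
V^2 = 1.33^2 = 1.7689.
V^2/(2g) = 1.7689 / 19.62 = 0.0902 m.
h_m = 4.65 * 0.0902 = 0.4192 m.

0.4192


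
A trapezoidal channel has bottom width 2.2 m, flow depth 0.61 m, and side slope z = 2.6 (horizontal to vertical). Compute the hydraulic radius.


For a trapezoidal section with side slope z:
A = (b + z*y)*y = (2.2 + 2.6*0.61)*0.61 = 2.309 m^2.
P = b + 2*y*sqrt(1 + z^2) = 2.2 + 2*0.61*sqrt(1 + 2.6^2) = 5.599 m.
R = A/P = 2.309 / 5.599 = 0.4125 m.

0.4125


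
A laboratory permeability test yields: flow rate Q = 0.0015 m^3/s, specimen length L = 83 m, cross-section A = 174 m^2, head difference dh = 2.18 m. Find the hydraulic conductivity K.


From K = Q*L / (A*dh):
Numerator: Q*L = 0.0015 * 83 = 0.1245.
Denominator: A*dh = 174 * 2.18 = 379.32.
K = 0.1245 / 379.32 = 0.000328 m/s.

0.000328


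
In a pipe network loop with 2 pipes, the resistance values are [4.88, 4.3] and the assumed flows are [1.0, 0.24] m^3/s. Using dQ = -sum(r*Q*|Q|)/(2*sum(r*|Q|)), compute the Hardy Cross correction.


Numerator terms (r*Q*|Q|): 4.88*1.0*|1.0| = 4.88; 4.3*0.24*|0.24| = 0.2477.
Sum of numerator = 5.1277.
Denominator terms (r*|Q|): 4.88*|1.0| = 4.88; 4.3*|0.24| = 1.032.
2 * sum of denominator = 2 * 5.912 = 11.824.
dQ = -5.1277 / 11.824 = -0.4337 m^3/s.

-0.4337


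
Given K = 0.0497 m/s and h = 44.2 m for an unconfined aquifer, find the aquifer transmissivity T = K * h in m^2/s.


Transmissivity is defined as T = K * h.
T = 0.0497 * 44.2
  = 2.1967 m^2/s.

2.1967


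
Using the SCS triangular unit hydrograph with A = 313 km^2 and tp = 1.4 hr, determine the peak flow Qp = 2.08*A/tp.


SCS formula: Qp = 2.08 * A / tp.
Qp = 2.08 * 313 / 1.4
   = 651.04 / 1.4
   = 465.03 m^3/s per cm.

465.03


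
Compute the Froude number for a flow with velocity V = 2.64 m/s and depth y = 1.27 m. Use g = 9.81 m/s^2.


The Froude number is defined as Fr = V / sqrt(g*y).
g*y = 9.81 * 1.27 = 12.4587.
sqrt(g*y) = sqrt(12.4587) = 3.5297.
Fr = 2.64 / 3.5297 = 0.7479.

0.7479


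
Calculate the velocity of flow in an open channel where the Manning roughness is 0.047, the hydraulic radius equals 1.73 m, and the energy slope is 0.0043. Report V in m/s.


Manning's equation gives V = (1/n) * R^(2/3) * S^(1/2).
First, compute R^(2/3) = 1.73^(2/3) = 1.4411.
Next, S^(1/2) = 0.0043^(1/2) = 0.065574.
Then 1/n = 1/0.047 = 21.28.
V = 21.28 * 1.4411 * 0.065574 = 2.0106 m/s.

2.0106


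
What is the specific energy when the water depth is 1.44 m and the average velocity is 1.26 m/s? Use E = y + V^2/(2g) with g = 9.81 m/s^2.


Specific energy E = y + V^2/(2g).
Velocity head = V^2/(2g) = 1.26^2 / (2*9.81) = 1.5876 / 19.62 = 0.0809 m.
E = 1.44 + 0.0809 = 1.5209 m.

1.5209


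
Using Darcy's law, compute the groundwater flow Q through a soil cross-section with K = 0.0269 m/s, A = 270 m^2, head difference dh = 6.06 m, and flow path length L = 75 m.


Darcy's law: Q = K * A * i, where i = dh/L.
Hydraulic gradient i = 6.06 / 75 = 0.0808.
Q = 0.0269 * 270 * 0.0808
  = 0.5869 m^3/s.

0.5869


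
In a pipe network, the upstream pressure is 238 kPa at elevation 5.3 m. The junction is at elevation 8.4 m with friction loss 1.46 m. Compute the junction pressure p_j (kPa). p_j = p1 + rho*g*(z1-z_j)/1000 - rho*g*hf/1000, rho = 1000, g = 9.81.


Junction pressure: p_j = p1 + rho*g*(z1 - z_j)/1000 - rho*g*hf/1000.
Elevation term = 1000*9.81*(5.3 - 8.4)/1000 = -30.411 kPa.
Friction term = 1000*9.81*1.46/1000 = 14.323 kPa.
p_j = 238 + -30.411 - 14.323 = 193.27 kPa.

193.27


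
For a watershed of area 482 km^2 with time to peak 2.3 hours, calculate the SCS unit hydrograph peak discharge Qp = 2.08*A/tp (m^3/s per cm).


SCS formula: Qp = 2.08 * A / tp.
Qp = 2.08 * 482 / 2.3
   = 1002.56 / 2.3
   = 435.9 m^3/s per cm.

435.9


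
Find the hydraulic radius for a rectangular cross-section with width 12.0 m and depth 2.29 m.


For a rectangular section:
Flow area A = b * y = 12.0 * 2.29 = 27.48 m^2.
Wetted perimeter P = b + 2y = 12.0 + 2*2.29 = 16.58 m.
Hydraulic radius R = A/P = 27.48 / 16.58 = 1.6574 m.

1.6574


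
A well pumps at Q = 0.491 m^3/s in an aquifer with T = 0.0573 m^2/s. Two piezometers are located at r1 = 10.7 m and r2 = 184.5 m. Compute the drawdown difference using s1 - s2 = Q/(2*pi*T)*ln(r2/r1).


Thiem equation: s1 - s2 = Q/(2*pi*T) * ln(r2/r1).
ln(r2/r1) = ln(184.5/10.7) = 2.8474.
Q/(2*pi*T) = 0.491 / (2*pi*0.0573) = 0.491 / 0.36 = 1.3638.
s1 - s2 = 1.3638 * 2.8474 = 3.8833 m.

3.8833


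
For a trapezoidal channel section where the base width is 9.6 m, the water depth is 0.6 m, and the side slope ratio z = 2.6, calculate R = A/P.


For a trapezoidal section with side slope z:
A = (b + z*y)*y = (9.6 + 2.6*0.6)*0.6 = 6.696 m^2.
P = b + 2*y*sqrt(1 + z^2) = 9.6 + 2*0.6*sqrt(1 + 2.6^2) = 12.943 m.
R = A/P = 6.696 / 12.943 = 0.5174 m.

0.5174


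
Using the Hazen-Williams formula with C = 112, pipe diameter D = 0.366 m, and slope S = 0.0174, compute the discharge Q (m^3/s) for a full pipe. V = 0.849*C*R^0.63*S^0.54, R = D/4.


For a full circular pipe, R = D/4 = 0.366/4 = 0.0915 m.
V = 0.849 * 112 * 0.0915^0.63 * 0.0174^0.54
  = 0.849 * 112 * 0.221664 * 0.112175
  = 2.3644 m/s.
Pipe area A = pi*D^2/4 = pi*0.366^2/4 = 0.1052 m^2.
Q = A * V = 0.1052 * 2.3644 = 0.2488 m^3/s.

0.2488


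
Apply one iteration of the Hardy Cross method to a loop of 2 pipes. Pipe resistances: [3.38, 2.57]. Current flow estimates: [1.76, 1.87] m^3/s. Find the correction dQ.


Numerator terms (r*Q*|Q|): 3.38*1.76*|1.76| = 10.4699; 2.57*1.87*|1.87| = 8.987.
Sum of numerator = 19.4569.
Denominator terms (r*|Q|): 3.38*|1.76| = 5.9488; 2.57*|1.87| = 4.8059.
2 * sum of denominator = 2 * 10.7547 = 21.5094.
dQ = -19.4569 / 21.5094 = -0.9046 m^3/s.

-0.9046


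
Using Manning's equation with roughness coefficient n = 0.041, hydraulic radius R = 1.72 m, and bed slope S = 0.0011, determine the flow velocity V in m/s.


Manning's equation gives V = (1/n) * R^(2/3) * S^(1/2).
First, compute R^(2/3) = 1.72^(2/3) = 1.4356.
Next, S^(1/2) = 0.0011^(1/2) = 0.033166.
Then 1/n = 1/0.041 = 24.39.
V = 24.39 * 1.4356 * 0.033166 = 1.1613 m/s.

1.1613


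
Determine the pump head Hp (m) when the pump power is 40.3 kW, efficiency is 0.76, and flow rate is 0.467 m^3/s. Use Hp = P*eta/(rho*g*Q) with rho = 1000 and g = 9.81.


Pump head formula: Hp = P * eta / (rho * g * Q).
Numerator: P * eta = 40.3 * 1000 * 0.76 = 30628.0 W.
Denominator: rho * g * Q = 1000 * 9.81 * 0.467 = 4581.27.
Hp = 30628.0 / 4581.27 = 6.69 m.

6.69


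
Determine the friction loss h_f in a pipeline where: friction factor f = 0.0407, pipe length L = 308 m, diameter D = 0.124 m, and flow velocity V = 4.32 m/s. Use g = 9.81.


Darcy-Weisbach equation: h_f = f * (L/D) * V^2/(2g).
f * L/D = 0.0407 * 308/0.124 = 101.0935.
V^2/(2g) = 4.32^2 / (2*9.81) = 18.6624 / 19.62 = 0.9512 m.
h_f = 101.0935 * 0.9512 = 96.159 m.

96.159


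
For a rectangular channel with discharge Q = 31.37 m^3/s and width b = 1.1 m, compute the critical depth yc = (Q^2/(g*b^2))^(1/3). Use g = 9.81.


Using yc = (Q^2 / (g * b^2))^(1/3):
Q^2 = 31.37^2 = 984.08.
g * b^2 = 9.81 * 1.1^2 = 9.81 * 1.21 = 11.87.
Q^2 / (g*b^2) = 984.08 / 11.87 = 82.9048.
yc = 82.9048^(1/3) = 4.3604 m.

4.3604


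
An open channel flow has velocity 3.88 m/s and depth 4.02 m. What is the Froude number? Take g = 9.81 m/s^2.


The Froude number is defined as Fr = V / sqrt(g*y).
g*y = 9.81 * 4.02 = 39.4362.
sqrt(g*y) = sqrt(39.4362) = 6.2798.
Fr = 3.88 / 6.2798 = 0.6179.

0.6179


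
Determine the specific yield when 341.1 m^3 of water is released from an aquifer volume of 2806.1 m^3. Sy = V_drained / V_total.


Specific yield Sy = Volume drained / Total volume.
Sy = 341.1 / 2806.1
   = 0.1216.

0.1216


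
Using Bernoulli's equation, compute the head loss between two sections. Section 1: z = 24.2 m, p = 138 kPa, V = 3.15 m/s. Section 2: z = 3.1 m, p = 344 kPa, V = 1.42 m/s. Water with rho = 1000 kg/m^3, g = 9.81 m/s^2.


Total head at each section: H = z + p/(rho*g) + V^2/(2g).
H1 = 24.2 + 138*1000/(1000*9.81) + 3.15^2/(2*9.81)
   = 24.2 + 14.067 + 0.5057
   = 38.773 m.
H2 = 3.1 + 344*1000/(1000*9.81) + 1.42^2/(2*9.81)
   = 3.1 + 35.066 + 0.1028
   = 38.269 m.
h_L = H1 - H2 = 38.773 - 38.269 = 0.504 m.

0.504


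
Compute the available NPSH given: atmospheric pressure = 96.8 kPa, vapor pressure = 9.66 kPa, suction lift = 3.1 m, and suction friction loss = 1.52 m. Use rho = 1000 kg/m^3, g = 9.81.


NPSHa = p_atm/(rho*g) - z_s - hf_s - p_vap/(rho*g).
p_atm/(rho*g) = 96.8*1000 / (1000*9.81) = 9.867 m.
p_vap/(rho*g) = 9.66*1000 / (1000*9.81) = 0.985 m.
NPSHa = 9.867 - 3.1 - 1.52 - 0.985
      = 4.26 m.

4.26


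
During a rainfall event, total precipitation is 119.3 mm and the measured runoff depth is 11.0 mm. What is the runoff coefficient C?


The runoff coefficient C = runoff depth / rainfall depth.
C = 11.0 / 119.3
  = 0.0922.

0.0922


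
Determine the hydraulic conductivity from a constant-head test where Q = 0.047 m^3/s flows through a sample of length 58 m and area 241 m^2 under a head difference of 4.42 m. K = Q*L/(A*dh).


From K = Q*L / (A*dh):
Numerator: Q*L = 0.047 * 58 = 2.726.
Denominator: A*dh = 241 * 4.42 = 1065.22.
K = 2.726 / 1065.22 = 0.002559 m/s.

0.002559


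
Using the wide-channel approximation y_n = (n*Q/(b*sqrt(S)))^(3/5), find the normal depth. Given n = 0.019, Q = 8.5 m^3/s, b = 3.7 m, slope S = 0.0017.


We use the wide-channel approximation y_n = (n*Q/(b*sqrt(S)))^(3/5).
sqrt(S) = sqrt(0.0017) = 0.041231.
Numerator: n*Q = 0.019 * 8.5 = 0.1615.
Denominator: b*sqrt(S) = 3.7 * 0.041231 = 0.152555.
arg = 1.0586.
y_n = 1.0586^(3/5) = 1.0348 m.

1.0348


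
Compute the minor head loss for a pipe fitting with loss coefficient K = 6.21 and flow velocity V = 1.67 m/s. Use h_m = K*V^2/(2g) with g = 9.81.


Minor loss formula: h_m = K * V^2/(2g).
V^2 = 1.67^2 = 2.7889.
V^2/(2g) = 2.7889 / 19.62 = 0.1421 m.
h_m = 6.21 * 0.1421 = 0.8827 m.

0.8827


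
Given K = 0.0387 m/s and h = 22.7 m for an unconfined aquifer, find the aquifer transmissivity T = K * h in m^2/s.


Transmissivity is defined as T = K * h.
T = 0.0387 * 22.7
  = 0.8785 m^2/s.

0.8785


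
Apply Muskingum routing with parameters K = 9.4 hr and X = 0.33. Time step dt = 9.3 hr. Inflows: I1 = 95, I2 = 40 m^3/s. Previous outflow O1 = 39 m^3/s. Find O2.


Muskingum coefficients:
denom = 2*K*(1-X) + dt = 2*9.4*(1-0.33) + 9.3 = 21.896.
C0 = (dt - 2*K*X)/denom = (9.3 - 2*9.4*0.33)/21.896 = 0.1414.
C1 = (dt + 2*K*X)/denom = (9.3 + 2*9.4*0.33)/21.896 = 0.7081.
C2 = (2*K*(1-X) - dt)/denom = 0.1505.
O2 = C0*I2 + C1*I1 + C2*O1
   = 0.1414*40 + 0.7081*95 + 0.1505*39
   = 78.79 m^3/s.

78.79


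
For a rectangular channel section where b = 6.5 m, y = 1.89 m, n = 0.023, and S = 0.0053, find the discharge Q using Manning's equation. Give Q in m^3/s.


For a rectangular channel, the cross-sectional area A = b * y = 6.5 * 1.89 = 12.29 m^2.
The wetted perimeter P = b + 2y = 6.5 + 2*1.89 = 10.28 m.
Hydraulic radius R = A/P = 12.29/10.28 = 1.195 m.
Velocity V = (1/n)*R^(2/3)*S^(1/2) = (1/0.023)*1.195^(2/3)*0.0053^(1/2) = 3.5645 m/s.
Discharge Q = A * V = 12.29 * 3.5645 = 43.79 m^3/s.

43.79


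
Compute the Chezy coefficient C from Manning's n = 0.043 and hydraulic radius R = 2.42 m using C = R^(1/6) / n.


The Chezy coefficient relates to Manning's n through C = R^(1/6) / n.
R^(1/6) = 2.42^(1/6) = 1.158695.
C = 1.158695 / 0.043 = 26.95 m^(1/2)/s.

26.95


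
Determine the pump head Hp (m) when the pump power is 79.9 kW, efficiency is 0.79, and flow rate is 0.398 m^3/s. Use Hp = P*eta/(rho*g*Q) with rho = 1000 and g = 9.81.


Pump head formula: Hp = P * eta / (rho * g * Q).
Numerator: P * eta = 79.9 * 1000 * 0.79 = 63121.0 W.
Denominator: rho * g * Q = 1000 * 9.81 * 0.398 = 3904.38.
Hp = 63121.0 / 3904.38 = 16.17 m.

16.17


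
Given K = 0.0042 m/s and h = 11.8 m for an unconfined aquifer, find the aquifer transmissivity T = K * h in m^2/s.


Transmissivity is defined as T = K * h.
T = 0.0042 * 11.8
  = 0.0496 m^2/s.

0.0496


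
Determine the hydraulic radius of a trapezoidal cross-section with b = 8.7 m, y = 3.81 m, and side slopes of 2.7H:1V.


For a trapezoidal section with side slope z:
A = (b + z*y)*y = (8.7 + 2.7*3.81)*3.81 = 72.34 m^2.
P = b + 2*y*sqrt(1 + z^2) = 8.7 + 2*3.81*sqrt(1 + 2.7^2) = 30.64 m.
R = A/P = 72.34 / 30.64 = 2.361 m.

2.361


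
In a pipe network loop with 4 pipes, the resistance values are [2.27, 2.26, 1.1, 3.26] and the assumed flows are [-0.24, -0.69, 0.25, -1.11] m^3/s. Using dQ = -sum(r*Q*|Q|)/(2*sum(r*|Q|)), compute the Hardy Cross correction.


Numerator terms (r*Q*|Q|): 2.27*-0.24*|-0.24| = -0.1308; 2.26*-0.69*|-0.69| = -1.076; 1.1*0.25*|0.25| = 0.0688; 3.26*-1.11*|-1.11| = -4.0166.
Sum of numerator = -5.1546.
Denominator terms (r*|Q|): 2.27*|-0.24| = 0.5448; 2.26*|-0.69| = 1.5594; 1.1*|0.25| = 0.275; 3.26*|-1.11| = 3.6186.
2 * sum of denominator = 2 * 5.9978 = 11.9956.
dQ = --5.1546 / 11.9956 = 0.4297 m^3/s.

0.4297


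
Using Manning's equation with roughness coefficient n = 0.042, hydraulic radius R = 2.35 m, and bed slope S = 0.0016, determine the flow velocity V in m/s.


Manning's equation gives V = (1/n) * R^(2/3) * S^(1/2).
First, compute R^(2/3) = 2.35^(2/3) = 1.7676.
Next, S^(1/2) = 0.0016^(1/2) = 0.04.
Then 1/n = 1/0.042 = 23.81.
V = 23.81 * 1.7676 * 0.04 = 1.6834 m/s.

1.6834


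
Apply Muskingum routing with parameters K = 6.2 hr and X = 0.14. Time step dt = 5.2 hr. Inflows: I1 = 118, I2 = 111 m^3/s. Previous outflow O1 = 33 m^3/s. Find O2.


Muskingum coefficients:
denom = 2*K*(1-X) + dt = 2*6.2*(1-0.14) + 5.2 = 15.864.
C0 = (dt - 2*K*X)/denom = (5.2 - 2*6.2*0.14)/15.864 = 0.2184.
C1 = (dt + 2*K*X)/denom = (5.2 + 2*6.2*0.14)/15.864 = 0.4372.
C2 = (2*K*(1-X) - dt)/denom = 0.3444.
O2 = C0*I2 + C1*I1 + C2*O1
   = 0.2184*111 + 0.4372*118 + 0.3444*33
   = 87.2 m^3/s.

87.2


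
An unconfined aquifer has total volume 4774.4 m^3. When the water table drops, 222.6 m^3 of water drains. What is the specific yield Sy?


Specific yield Sy = Volume drained / Total volume.
Sy = 222.6 / 4774.4
   = 0.0466.

0.0466


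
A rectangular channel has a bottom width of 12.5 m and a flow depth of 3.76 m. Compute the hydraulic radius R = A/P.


For a rectangular section:
Flow area A = b * y = 12.5 * 3.76 = 47.0 m^2.
Wetted perimeter P = b + 2y = 12.5 + 2*3.76 = 20.02 m.
Hydraulic radius R = A/P = 47.0 / 20.02 = 2.3477 m.

2.3477


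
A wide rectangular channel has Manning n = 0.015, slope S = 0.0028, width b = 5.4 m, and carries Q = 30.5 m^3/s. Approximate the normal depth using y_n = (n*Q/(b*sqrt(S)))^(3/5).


We use the wide-channel approximation y_n = (n*Q/(b*sqrt(S)))^(3/5).
sqrt(S) = sqrt(0.0028) = 0.052915.
Numerator: n*Q = 0.015 * 30.5 = 0.4575.
Denominator: b*sqrt(S) = 5.4 * 0.052915 = 0.285741.
arg = 1.6011.
y_n = 1.6011^(3/5) = 1.3263 m.

1.3263


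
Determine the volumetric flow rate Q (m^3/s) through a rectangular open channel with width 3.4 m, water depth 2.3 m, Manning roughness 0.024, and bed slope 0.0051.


For a rectangular channel, the cross-sectional area A = b * y = 3.4 * 2.3 = 7.82 m^2.
The wetted perimeter P = b + 2y = 3.4 + 2*2.3 = 8.0 m.
Hydraulic radius R = A/P = 7.82/8.0 = 0.9775 m.
Velocity V = (1/n)*R^(2/3)*S^(1/2) = (1/0.024)*0.9775^(2/3)*0.0051^(1/2) = 2.9308 m/s.
Discharge Q = A * V = 7.82 * 2.9308 = 22.919 m^3/s.

22.919


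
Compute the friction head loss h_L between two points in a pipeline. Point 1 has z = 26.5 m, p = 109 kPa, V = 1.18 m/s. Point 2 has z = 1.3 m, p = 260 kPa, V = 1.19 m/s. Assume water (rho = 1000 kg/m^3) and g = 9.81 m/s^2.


Total head at each section: H = z + p/(rho*g) + V^2/(2g).
H1 = 26.5 + 109*1000/(1000*9.81) + 1.18^2/(2*9.81)
   = 26.5 + 11.111 + 0.071
   = 37.682 m.
H2 = 1.3 + 260*1000/(1000*9.81) + 1.19^2/(2*9.81)
   = 1.3 + 26.504 + 0.0722
   = 27.876 m.
h_L = H1 - H2 = 37.682 - 27.876 = 9.806 m.

9.806


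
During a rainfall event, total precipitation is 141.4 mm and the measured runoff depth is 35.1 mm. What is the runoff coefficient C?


The runoff coefficient C = runoff depth / rainfall depth.
C = 35.1 / 141.4
  = 0.2482.

0.2482


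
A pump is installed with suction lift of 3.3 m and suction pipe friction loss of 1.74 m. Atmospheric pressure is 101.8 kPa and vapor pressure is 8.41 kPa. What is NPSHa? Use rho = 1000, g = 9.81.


NPSHa = p_atm/(rho*g) - z_s - hf_s - p_vap/(rho*g).
p_atm/(rho*g) = 101.8*1000 / (1000*9.81) = 10.377 m.
p_vap/(rho*g) = 8.41*1000 / (1000*9.81) = 0.857 m.
NPSHa = 10.377 - 3.3 - 1.74 - 0.857
      = 4.48 m.

4.48


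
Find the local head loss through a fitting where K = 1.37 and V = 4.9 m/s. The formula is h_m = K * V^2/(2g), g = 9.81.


Minor loss formula: h_m = K * V^2/(2g).
V^2 = 4.9^2 = 24.01.
V^2/(2g) = 24.01 / 19.62 = 1.2238 m.
h_m = 1.37 * 1.2238 = 1.6765 m.

1.6765


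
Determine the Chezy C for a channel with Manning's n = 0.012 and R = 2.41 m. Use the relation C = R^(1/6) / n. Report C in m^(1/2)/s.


The Chezy coefficient relates to Manning's n through C = R^(1/6) / n.
R^(1/6) = 2.41^(1/6) = 1.157896.
C = 1.157896 / 0.012 = 96.49 m^(1/2)/s.

96.49


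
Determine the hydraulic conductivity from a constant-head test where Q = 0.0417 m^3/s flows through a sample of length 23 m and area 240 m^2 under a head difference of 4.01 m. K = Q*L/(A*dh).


From K = Q*L / (A*dh):
Numerator: Q*L = 0.0417 * 23 = 0.9591.
Denominator: A*dh = 240 * 4.01 = 962.4.
K = 0.9591 / 962.4 = 0.000997 m/s.

0.000997


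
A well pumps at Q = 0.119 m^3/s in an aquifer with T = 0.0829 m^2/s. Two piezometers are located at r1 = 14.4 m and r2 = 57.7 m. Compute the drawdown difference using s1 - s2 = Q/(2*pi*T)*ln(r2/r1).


Thiem equation: s1 - s2 = Q/(2*pi*T) * ln(r2/r1).
ln(r2/r1) = ln(57.7/14.4) = 1.388.
Q/(2*pi*T) = 0.119 / (2*pi*0.0829) = 0.119 / 0.5209 = 0.2285.
s1 - s2 = 0.2285 * 1.388 = 0.3171 m.

0.3171


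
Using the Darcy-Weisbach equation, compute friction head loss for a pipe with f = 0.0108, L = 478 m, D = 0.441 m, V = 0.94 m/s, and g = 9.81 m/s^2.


Darcy-Weisbach equation: h_f = f * (L/D) * V^2/(2g).
f * L/D = 0.0108 * 478/0.441 = 11.7061.
V^2/(2g) = 0.94^2 / (2*9.81) = 0.8836 / 19.62 = 0.045 m.
h_f = 11.7061 * 0.045 = 0.527 m.

0.527


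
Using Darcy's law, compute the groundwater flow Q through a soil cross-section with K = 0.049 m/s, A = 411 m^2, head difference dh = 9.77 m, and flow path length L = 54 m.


Darcy's law: Q = K * A * i, where i = dh/L.
Hydraulic gradient i = 9.77 / 54 = 0.180926.
Q = 0.049 * 411 * 0.180926
  = 3.6437 m^3/s.

3.6437


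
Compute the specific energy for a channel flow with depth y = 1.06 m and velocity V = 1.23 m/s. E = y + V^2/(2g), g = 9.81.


Specific energy E = y + V^2/(2g).
Velocity head = V^2/(2g) = 1.23^2 / (2*9.81) = 1.5129 / 19.62 = 0.0771 m.
E = 1.06 + 0.0771 = 1.1371 m.

1.1371


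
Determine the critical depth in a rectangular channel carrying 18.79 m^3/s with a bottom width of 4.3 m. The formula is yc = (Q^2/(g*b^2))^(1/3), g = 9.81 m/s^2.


Using yc = (Q^2 / (g * b^2))^(1/3):
Q^2 = 18.79^2 = 353.06.
g * b^2 = 9.81 * 4.3^2 = 9.81 * 18.49 = 181.39.
Q^2 / (g*b^2) = 353.06 / 181.39 = 1.9464.
yc = 1.9464^(1/3) = 1.2486 m.

1.2486


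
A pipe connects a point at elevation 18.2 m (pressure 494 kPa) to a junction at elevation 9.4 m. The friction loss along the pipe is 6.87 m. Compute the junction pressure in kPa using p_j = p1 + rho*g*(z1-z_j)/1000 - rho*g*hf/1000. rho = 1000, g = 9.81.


Junction pressure: p_j = p1 + rho*g*(z1 - z_j)/1000 - rho*g*hf/1000.
Elevation term = 1000*9.81*(18.2 - 9.4)/1000 = 86.328 kPa.
Friction term = 1000*9.81*6.87/1000 = 67.395 kPa.
p_j = 494 + 86.328 - 67.395 = 512.93 kPa.

512.93


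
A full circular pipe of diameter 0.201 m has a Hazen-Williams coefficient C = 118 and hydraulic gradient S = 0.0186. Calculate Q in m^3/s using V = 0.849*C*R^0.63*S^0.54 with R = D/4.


For a full circular pipe, R = D/4 = 0.201/4 = 0.0503 m.
V = 0.849 * 118 * 0.0503^0.63 * 0.0186^0.54
  = 0.849 * 118 * 0.151955 * 0.116289
  = 1.7703 m/s.
Pipe area A = pi*D^2/4 = pi*0.201^2/4 = 0.0317 m^2.
Q = A * V = 0.0317 * 1.7703 = 0.0562 m^3/s.

0.0562


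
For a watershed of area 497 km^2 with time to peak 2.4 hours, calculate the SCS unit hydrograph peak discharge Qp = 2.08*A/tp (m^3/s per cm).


SCS formula: Qp = 2.08 * A / tp.
Qp = 2.08 * 497 / 2.4
   = 1033.76 / 2.4
   = 430.73 m^3/s per cm.

430.73


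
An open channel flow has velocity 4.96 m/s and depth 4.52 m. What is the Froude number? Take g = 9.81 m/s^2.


The Froude number is defined as Fr = V / sqrt(g*y).
g*y = 9.81 * 4.52 = 44.3412.
sqrt(g*y) = sqrt(44.3412) = 6.6589.
Fr = 4.96 / 6.6589 = 0.7449.

0.7449


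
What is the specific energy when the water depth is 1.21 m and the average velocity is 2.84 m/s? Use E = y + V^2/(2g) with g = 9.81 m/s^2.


Specific energy E = y + V^2/(2g).
Velocity head = V^2/(2g) = 2.84^2 / (2*9.81) = 8.0656 / 19.62 = 0.4111 m.
E = 1.21 + 0.4111 = 1.6211 m.

1.6211


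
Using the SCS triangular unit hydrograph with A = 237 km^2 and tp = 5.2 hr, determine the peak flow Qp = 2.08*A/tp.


SCS formula: Qp = 2.08 * A / tp.
Qp = 2.08 * 237 / 5.2
   = 492.96 / 5.2
   = 94.8 m^3/s per cm.

94.8


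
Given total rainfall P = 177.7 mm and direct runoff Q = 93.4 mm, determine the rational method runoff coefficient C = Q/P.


The runoff coefficient C = runoff depth / rainfall depth.
C = 93.4 / 177.7
  = 0.5256.

0.5256


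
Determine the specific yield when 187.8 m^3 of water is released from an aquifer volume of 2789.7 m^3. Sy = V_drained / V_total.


Specific yield Sy = Volume drained / Total volume.
Sy = 187.8 / 2789.7
   = 0.0673.

0.0673


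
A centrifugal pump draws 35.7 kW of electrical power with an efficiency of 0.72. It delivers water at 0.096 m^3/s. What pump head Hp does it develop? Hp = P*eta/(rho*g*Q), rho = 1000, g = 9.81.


Pump head formula: Hp = P * eta / (rho * g * Q).
Numerator: P * eta = 35.7 * 1000 * 0.72 = 25704.0 W.
Denominator: rho * g * Q = 1000 * 9.81 * 0.096 = 941.76.
Hp = 25704.0 / 941.76 = 27.29 m.

27.29


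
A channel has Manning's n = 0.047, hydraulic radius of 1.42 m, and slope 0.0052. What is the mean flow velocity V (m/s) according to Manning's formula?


Manning's equation gives V = (1/n) * R^(2/3) * S^(1/2).
First, compute R^(2/3) = 1.42^(2/3) = 1.2634.
Next, S^(1/2) = 0.0052^(1/2) = 0.072111.
Then 1/n = 1/0.047 = 21.28.
V = 21.28 * 1.2634 * 0.072111 = 1.9383 m/s.

1.9383


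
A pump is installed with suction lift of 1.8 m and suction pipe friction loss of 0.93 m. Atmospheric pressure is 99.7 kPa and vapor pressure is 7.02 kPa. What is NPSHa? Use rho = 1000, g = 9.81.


NPSHa = p_atm/(rho*g) - z_s - hf_s - p_vap/(rho*g).
p_atm/(rho*g) = 99.7*1000 / (1000*9.81) = 10.163 m.
p_vap/(rho*g) = 7.02*1000 / (1000*9.81) = 0.716 m.
NPSHa = 10.163 - 1.8 - 0.93 - 0.716
      = 6.72 m.

6.72


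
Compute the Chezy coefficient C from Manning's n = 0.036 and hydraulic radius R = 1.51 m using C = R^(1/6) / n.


The Chezy coefficient relates to Manning's n through C = R^(1/6) / n.
R^(1/6) = 1.51^(1/6) = 1.071099.
C = 1.071099 / 0.036 = 29.75 m^(1/2)/s.

29.75


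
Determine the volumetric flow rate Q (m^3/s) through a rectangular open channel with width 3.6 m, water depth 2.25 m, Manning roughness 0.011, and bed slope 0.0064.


For a rectangular channel, the cross-sectional area A = b * y = 3.6 * 2.25 = 8.1 m^2.
The wetted perimeter P = b + 2y = 3.6 + 2*2.25 = 8.1 m.
Hydraulic radius R = A/P = 8.1/8.1 = 1.0 m.
Velocity V = (1/n)*R^(2/3)*S^(1/2) = (1/0.011)*1.0^(2/3)*0.0064^(1/2) = 7.2727 m/s.
Discharge Q = A * V = 8.1 * 7.2727 = 58.909 m^3/s.

58.909


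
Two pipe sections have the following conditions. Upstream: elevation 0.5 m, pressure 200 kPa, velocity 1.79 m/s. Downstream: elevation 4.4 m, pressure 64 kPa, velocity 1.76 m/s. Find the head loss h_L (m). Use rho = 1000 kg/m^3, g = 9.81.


Total head at each section: H = z + p/(rho*g) + V^2/(2g).
H1 = 0.5 + 200*1000/(1000*9.81) + 1.79^2/(2*9.81)
   = 0.5 + 20.387 + 0.1633
   = 21.051 m.
H2 = 4.4 + 64*1000/(1000*9.81) + 1.76^2/(2*9.81)
   = 4.4 + 6.524 + 0.1579
   = 11.082 m.
h_L = H1 - H2 = 21.051 - 11.082 = 9.969 m.

9.969


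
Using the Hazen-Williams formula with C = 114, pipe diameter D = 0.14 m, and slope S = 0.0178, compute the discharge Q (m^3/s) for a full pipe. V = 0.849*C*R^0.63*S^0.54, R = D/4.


For a full circular pipe, R = D/4 = 0.14/4 = 0.035 m.
V = 0.849 * 114 * 0.035^0.63 * 0.0178^0.54
  = 0.849 * 114 * 0.120994 * 0.11356
  = 1.3298 m/s.
Pipe area A = pi*D^2/4 = pi*0.14^2/4 = 0.0154 m^2.
Q = A * V = 0.0154 * 1.3298 = 0.0205 m^3/s.

0.0205


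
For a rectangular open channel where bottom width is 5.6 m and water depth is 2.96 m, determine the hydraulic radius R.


For a rectangular section:
Flow area A = b * y = 5.6 * 2.96 = 16.58 m^2.
Wetted perimeter P = b + 2y = 5.6 + 2*2.96 = 11.52 m.
Hydraulic radius R = A/P = 16.58 / 11.52 = 1.4389 m.

1.4389


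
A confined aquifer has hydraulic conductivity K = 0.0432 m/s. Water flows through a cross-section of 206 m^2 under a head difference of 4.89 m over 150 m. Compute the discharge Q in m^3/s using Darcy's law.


Darcy's law: Q = K * A * i, where i = dh/L.
Hydraulic gradient i = 4.89 / 150 = 0.0326.
Q = 0.0432 * 206 * 0.0326
  = 0.2901 m^3/s.

0.2901


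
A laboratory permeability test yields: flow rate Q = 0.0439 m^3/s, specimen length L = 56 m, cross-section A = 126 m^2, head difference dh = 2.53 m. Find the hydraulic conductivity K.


From K = Q*L / (A*dh):
Numerator: Q*L = 0.0439 * 56 = 2.4584.
Denominator: A*dh = 126 * 2.53 = 318.78.
K = 2.4584 / 318.78 = 0.007712 m/s.

0.007712


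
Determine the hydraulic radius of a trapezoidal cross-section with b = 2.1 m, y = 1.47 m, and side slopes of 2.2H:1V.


For a trapezoidal section with side slope z:
A = (b + z*y)*y = (2.1 + 2.2*1.47)*1.47 = 7.841 m^2.
P = b + 2*y*sqrt(1 + z^2) = 2.1 + 2*1.47*sqrt(1 + 2.2^2) = 9.205 m.
R = A/P = 7.841 / 9.205 = 0.8518 m.

0.8518
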